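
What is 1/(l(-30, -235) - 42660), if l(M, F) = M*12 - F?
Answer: -1/42785 ≈ -2.3373e-5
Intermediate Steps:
l(M, F) = -F + 12*M (l(M, F) = 12*M - F = -F + 12*M)
1/(l(-30, -235) - 42660) = 1/((-1*(-235) + 12*(-30)) - 42660) = 1/((235 - 360) - 42660) = 1/(-125 - 42660) = 1/(-42785) = -1/42785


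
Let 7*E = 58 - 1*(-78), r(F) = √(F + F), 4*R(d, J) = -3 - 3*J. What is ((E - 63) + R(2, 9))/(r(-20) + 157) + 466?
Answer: 160958781/345646 + 715*I*√10/172823 ≈ 465.68 + 0.013083*I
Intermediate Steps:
R(d, J) = -¾ - 3*J/4 (R(d, J) = (-3 - 3*J)/4 = -¾ - 3*J/4)
r(F) = √2*√F (r(F) = √(2*F) = √2*√F)
E = 136/7 (E = (58 - 1*(-78))/7 = (58 + 78)/7 = (⅐)*136 = 136/7 ≈ 19.429)
((E - 63) + R(2, 9))/(r(-20) + 157) + 466 = ((136/7 - 63) + (-¾ - ¾*9))/(√2*√(-20) + 157) + 466 = (-305/7 + (-¾ - 27/4))/(√2*(2*I*√5) + 157) + 466 = (-305/7 - 15/2)/(2*I*√10 + 157) + 466 = -715/(14*(157 + 2*I*√10)) + 466 = 466 - 715/(14*(157 + 2*I*√10))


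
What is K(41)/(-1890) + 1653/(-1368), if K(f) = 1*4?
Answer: -9151/7560 ≈ -1.2104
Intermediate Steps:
K(f) = 4
K(41)/(-1890) + 1653/(-1368) = 4/(-1890) + 1653/(-1368) = 4*(-1/1890) + 1653*(-1/1368) = -2/945 - 29/24 = -9151/7560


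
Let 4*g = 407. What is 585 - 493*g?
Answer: -198311/4 ≈ -49578.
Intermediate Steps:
g = 407/4 (g = (1/4)*407 = 407/4 ≈ 101.75)
585 - 493*g = 585 - 493*407/4 = 585 - 200651/4 = -198311/4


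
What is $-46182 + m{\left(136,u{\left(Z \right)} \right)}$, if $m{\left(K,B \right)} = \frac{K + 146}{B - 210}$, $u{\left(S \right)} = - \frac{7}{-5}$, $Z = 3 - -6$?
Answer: $- \frac{48169236}{1043} \approx -46183.0$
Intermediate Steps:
$Z = 9$ ($Z = 3 + 6 = 9$)
$u{\left(S \right)} = \frac{7}{5}$ ($u{\left(S \right)} = \left(-7\right) \left(- \frac{1}{5}\right) = \frac{7}{5}$)
$m{\left(K,B \right)} = \frac{146 + K}{-210 + B}$
$-46182 + m{\left(136,u{\left(Z \right)} \right)} = -46182 + \frac{146 + 136}{-210 + \frac{7}{5}} = -46182 + \frac{1}{- \frac{1043}{5}} \cdot 282 = -46182 - \frac{1410}{1043} = - \frac{48169236}{1043}$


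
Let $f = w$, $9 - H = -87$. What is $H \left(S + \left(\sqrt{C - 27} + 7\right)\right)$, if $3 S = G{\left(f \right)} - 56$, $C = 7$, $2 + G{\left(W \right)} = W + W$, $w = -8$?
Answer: $-1696 + 192 i \sqrt{5} \approx -1696.0 + 429.33 i$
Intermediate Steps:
$H = 96$ ($H = 9 - -87 = 9 + 87 = 96$)
$f = -8$
$G{\left(W \right)} = -2 + 2 W$ ($G{\left(W \right)} = -2 + \left(W + W\right) = -2 + 2 W$)
$S = - \frac{74}{3}$ ($S = \frac{\left(-2 + 2 \left(-8\right)\right) - 56}{3} = \frac{\left(-2 - 16\right) - 56}{3} = \frac{-18 - 56}{3} = \frac{1}{3} \left(-74\right) = - \frac{74}{3} \approx -24.667$)
$H \left(S + \left(\sqrt{C - 27} + 7\right)\right) = 96 \left(- \frac{74}{3} + \left(\sqrt{7 - 27} + 7\right)\right) = 96 \left(- \frac{74}{3} + \left(\sqrt{-20} + 7\right)\right) = 96 \left(- \frac{74}{3} + \left(2 i \sqrt{5} + 7\right)\right) = 96 \left(- \frac{74}{3} + \left(7 + 2 i \sqrt{5}\right)\right) = 96 \left(- \frac{53}{3} + 2 i \sqrt{5}\right) = -1696 + 192 i \sqrt{5}$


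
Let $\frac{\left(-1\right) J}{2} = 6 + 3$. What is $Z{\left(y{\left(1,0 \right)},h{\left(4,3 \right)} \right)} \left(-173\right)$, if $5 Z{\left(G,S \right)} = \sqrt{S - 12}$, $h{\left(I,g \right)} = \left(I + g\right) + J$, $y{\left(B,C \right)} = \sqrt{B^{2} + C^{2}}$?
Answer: $- \frac{173 i \sqrt{23}}{5} \approx - 165.94 i$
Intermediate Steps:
$J = -18$ ($J = - 2 \left(6 + 3\right) = \left(-2\right) 9 = -18$)
$h{\left(I,g \right)} = -18 + I + g$ ($h{\left(I,g \right)} = \left(I + g\right) - 18 = -18 + I + g$)
$Z{\left(G,S \right)} = \frac{\sqrt{-12 + S}}{5}$ ($Z{\left(G,S \right)} = \frac{\sqrt{S - 12}}{5} = \frac{\sqrt{-12 + S}}{5}$)
$Z{\left(y{\left(1,0 \right)},h{\left(4,3 \right)} \right)} \left(-173\right) = \frac{\sqrt{-12 + \left(-18 + 4 + 3\right)}}{5} \left(-173\right) = \frac{\sqrt{-12 - 11}}{5} \left(-173\right) = \frac{\sqrt{-23}}{5} \left(-173\right) = \frac{i \sqrt{23}}{5} \left(-173\right) = - \frac{173 i \sqrt{23}}{5}$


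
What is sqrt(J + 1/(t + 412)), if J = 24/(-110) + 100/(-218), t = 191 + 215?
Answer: 3*I*sqrt(1805428409510)/4903910 ≈ 0.82199*I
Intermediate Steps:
t = 406
J = -4058/5995 (J = 24*(-1/110) + 100*(-1/218) = -12/55 - 50/109 = -4058/5995 ≈ -0.67690)
sqrt(J + 1/(t + 412)) = sqrt(-4058/5995 + 1/(406 + 412)) = sqrt(-4058/5995 + 1/818) = sqrt(-3313449/4903910) = 3*I*sqrt(1805428409510)/4903910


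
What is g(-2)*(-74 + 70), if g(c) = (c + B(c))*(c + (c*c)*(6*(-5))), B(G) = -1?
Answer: -1464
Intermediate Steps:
g(c) = (-1 + c)*(c - 30*c²) (g(c) = (c - 1)*(c + (c*c)*(6*(-5))) = (-1 + c)*(c + c²*(-30)) = (-1 + c)*(c - 30*c²))
g(-2)*(-74 + 70) = (-2*(-1 - 30*(-2)² + 31*(-2)))*(-74 + 70) = -2*(-1 - 30*4 - 62)*(-4) = -2*(-1 - 120 - 62)*(-4) = -2*(-183)*(-4) = 366*(-4) = -1464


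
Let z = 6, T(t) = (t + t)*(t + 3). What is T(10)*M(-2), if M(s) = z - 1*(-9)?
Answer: 3900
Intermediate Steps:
T(t) = 2*t*(3 + t) (T(t) = (2*t)*(3 + t) = 2*t*(3 + t))
M(s) = 15 (M(s) = 6 - 1*(-9) = 6 + 9 = 15)
T(10)*M(-2) = (2*10*(3 + 10))*15 = (2*10*13)*15 = 260*15 = 3900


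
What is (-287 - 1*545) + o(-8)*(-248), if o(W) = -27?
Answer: 5864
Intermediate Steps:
(-287 - 1*545) + o(-8)*(-248) = (-287 - 1*545) - 27*(-248) = (-287 - 545) + 6696 = -832 + 6696 = 5864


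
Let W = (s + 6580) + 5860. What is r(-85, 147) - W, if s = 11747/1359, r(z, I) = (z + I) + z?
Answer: -16948964/1359 ≈ -12472.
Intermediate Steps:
r(z, I) = I + 2*z (r(z, I) = (I + z) + z = I + 2*z)
s = 11747/1359 (s = 11747*(1/1359) = 11747/1359 ≈ 8.6439)
W = 16917707/1359 (W = (11747/1359 + 6580) + 5860 = 8953967/1359 + 5860 = 16917707/1359 ≈ 12449.)
r(-85, 147) - W = (147 + 2*(-85)) - 1*16917707/1359 = (147 - 170) - 16917707/1359 = -23 - 16917707/1359 = -16948964/1359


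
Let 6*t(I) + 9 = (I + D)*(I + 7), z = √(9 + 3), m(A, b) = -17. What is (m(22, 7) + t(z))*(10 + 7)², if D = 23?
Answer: 8959/3 + 2890*√3 ≈ 7992.0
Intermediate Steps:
z = 2*√3 (z = √12 = 2*√3 ≈ 3.4641)
t(I) = -3/2 + (7 + I)*(23 + I)/6 (t(I) = -3/2 + ((I + 23)*(I + 7))/6 = -3/2 + ((23 + I)*(7 + I))/6 = -3/2 + ((7 + I)*(23 + I))/6 = -3/2 + (7 + I)*(23 + I)/6)
(m(22, 7) + t(z))*(10 + 7)² = (-17 + (76/3 + 5*(2*√3) + (2*√3)²/6))*(10 + 7)² = (-17 + (76/3 + 10*√3 + (⅙)*12))*17² = (-17 + (76/3 + 10*√3 + 2))*289 = (-17 + (82/3 + 10*√3))*289 = (31/3 + 10*√3)*289 = 8959/3 + 2890*√3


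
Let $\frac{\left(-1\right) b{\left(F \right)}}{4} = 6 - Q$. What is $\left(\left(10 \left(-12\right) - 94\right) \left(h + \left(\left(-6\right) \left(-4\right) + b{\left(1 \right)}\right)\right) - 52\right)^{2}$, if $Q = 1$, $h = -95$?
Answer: $377214084$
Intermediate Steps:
$b{\left(F \right)} = -20$ ($b{\left(F \right)} = - 4 \left(6 - 1\right) = \left(-4\right) 5 = -20$)
$\left(\left(10 \left(-12\right) - 94\right) \left(h + \left(\left(-6\right) \left(-4\right) + b{\left(1 \right)}\right)\right) - 52\right)^{2} = \left(\left(10 \left(-12\right) - 94\right) \left(-95 - -4\right) - 52\right)^{2} = \left(\left(-120 - 94\right) \left(-95 + \left(24 - 20\right)\right) - 52\right)^{2} = \left(- 214 \left(-95 + 4\right) - 52\right)^{2} = \left(\left(-214\right) \left(-91\right) - 52\right)^{2} = \left(19474 - 52\right)^{2} = 19422^{2} = 377214084$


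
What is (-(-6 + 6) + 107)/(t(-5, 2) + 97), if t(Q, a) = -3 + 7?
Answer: 107/101 ≈ 1.0594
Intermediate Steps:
t(Q, a) = 4
(-(-6 + 6) + 107)/(t(-5, 2) + 97) = (-(-6 + 6) + 107)/(4 + 97) = (-1*0 + 107)/101 = (0 + 107)*(1/101) = 107*(1/101) = 107/101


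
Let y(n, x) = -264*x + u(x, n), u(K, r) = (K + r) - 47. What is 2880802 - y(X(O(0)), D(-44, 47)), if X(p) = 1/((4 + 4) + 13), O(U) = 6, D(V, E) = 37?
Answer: 60702179/21 ≈ 2.8906e+6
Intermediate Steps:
X(p) = 1/21 (X(p) = 1/(8 + 13) = 1/21)
u(K, r) = -47 + K + r
y(n, x) = -47 + n - 263*x (y(n, x) = -264*x + (-47 + x + n) = -264*x + (-47 + n + x) = -47 + n - 263*x)
2880802 - y(X(O(0)), D(-44, 47)) = 2880802 - (-47 + 1/21 - 263*37) = 2880802 - (-47 + 1/21 - 9731) = 2880802 - 1*(-205337/21) = 2880802 + 205337/21 = 60702179/21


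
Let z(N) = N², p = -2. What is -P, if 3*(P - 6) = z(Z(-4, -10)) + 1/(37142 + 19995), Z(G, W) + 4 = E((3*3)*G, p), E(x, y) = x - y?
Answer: -27844765/57137 ≈ -487.33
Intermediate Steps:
Z(G, W) = -2 + 9*G (Z(G, W) = -4 + ((3*3)*G - 1*(-2)) = -4 + (9*G + 2) = -4 + (2 + 9*G) = -2 + 9*G)
P = 27844765/57137 (P = 6 + ((-2 + 9*(-4))² + 1/(37142 + 19995))/3 = 6 + ((-2 - 36)² + 1/57137)/3 = 6 + ((-38)² + 1/57137)/3 = 6 + (1444 + 1/57137)/3 = 6 + (⅓)*(82505829/57137) = 6 + 27501943/57137 = 27844765/57137 ≈ 487.33)
-P = -1*27844765/57137 = -27844765/57137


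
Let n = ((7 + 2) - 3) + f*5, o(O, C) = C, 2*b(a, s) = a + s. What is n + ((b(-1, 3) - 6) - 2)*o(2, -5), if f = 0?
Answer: 41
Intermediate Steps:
b(a, s) = a/2 + s/2 (b(a, s) = (a + s)/2 = a/2 + s/2)
n = 6 (n = ((7 + 2) - 3) + 0*5 = (9 - 3) + 0 = 6 + 0 = 6)
n + ((b(-1, 3) - 6) - 2)*o(2, -5) = 6 + ((((1/2)*(-1) + (1/2)*3) - 6) - 2)*(-5) = 6 + (((-1/2 + 3/2) - 6) - 2)*(-5) = 6 + ((1 - 6) - 2)*(-5) = 6 + (-5 - 2)*(-5) = 6 - 7*(-5) = 6 + 35 = 41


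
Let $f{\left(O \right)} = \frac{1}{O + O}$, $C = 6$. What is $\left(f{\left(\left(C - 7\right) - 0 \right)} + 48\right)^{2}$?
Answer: $\frac{9025}{4} \approx 2256.3$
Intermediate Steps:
$f{\left(O \right)} = \frac{1}{2 O}$
$\left(f{\left(\left(C - 7\right) - 0 \right)} + 48\right)^{2} = \left(\frac{1}{2 \left(\left(6 - 7\right) - 0\right)} + 48\right)^{2} = \left(\frac{1}{2 \left(-1 + 0\right)} + 48\right)^{2} = \left(\frac{1}{2 \left(-1\right)} + 48\right)^{2} = \left(\frac{1}{2} \left(-1\right) + 48\right)^{2} = \left(- \frac{1}{2} + 48\right)^{2} = \left(\frac{95}{2}\right)^{2} = \frac{9025}{4}$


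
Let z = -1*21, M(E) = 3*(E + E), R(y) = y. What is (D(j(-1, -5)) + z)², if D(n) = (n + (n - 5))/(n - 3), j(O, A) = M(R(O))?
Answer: 29584/81 ≈ 365.23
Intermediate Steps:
M(E) = 6*E (M(E) = 3*(2*E) = 6*E)
j(O, A) = 6*O
z = -21
D(n) = (-5 + 2*n)/(-3 + n) (D(n) = (n + (-5 + n))/(-3 + n) = (-5 + 2*n)/(-3 + n))
(D(j(-1, -5)) + z)² = ((-5 + 2*(6*(-1)))/(-3 + 6*(-1)) - 21)² = ((-5 + 2*(-6))/(-3 - 6) - 21)² = ((-5 - 12)/(-9) - 21)² = (-⅑*(-17) - 21)² = (17/9 - 21)² = (-172/9)² = 29584/81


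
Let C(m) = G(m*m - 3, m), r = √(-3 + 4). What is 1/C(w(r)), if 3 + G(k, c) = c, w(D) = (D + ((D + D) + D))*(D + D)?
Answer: ⅕ ≈ 0.20000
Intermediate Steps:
r = 1 (r = √1 = 1)
w(D) = 8*D² (w(D) = (D + (2*D + D))*(2*D) = (D + 3*D)*(2*D) = (4*D)*(2*D) = 8*D²)
G(k, c) = -3 + c
C(m) = -3 + m
1/C(w(r)) = 1/(-3 + 8*1²) = 1/(-3 + 8*1) = 1/(-3 + 8) = 1/5 = ⅕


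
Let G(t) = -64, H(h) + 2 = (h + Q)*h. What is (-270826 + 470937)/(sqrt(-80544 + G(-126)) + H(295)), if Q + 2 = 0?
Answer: 17296194063/7470744097 - 800444*I*sqrt(5038)/7470744097 ≈ 2.3152 - 0.0076049*I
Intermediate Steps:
Q = -2 (Q = -2 + 0 = -2)
H(h) = -2 + h*(-2 + h) (H(h) = -2 + (h - 2)*h = -2 + (-2 + h)*h = -2 + h*(-2 + h))
(-270826 + 470937)/(sqrt(-80544 + G(-126)) + H(295)) = (-270826 + 470937)/(sqrt(-80544 - 64) + (-2 + 295**2 - 2*295)) = 200111/(sqrt(-80608) + (-2 + 87025 - 590)) = 200111/(4*I*sqrt(5038) + 86433) = 200111/(86433 + 4*I*sqrt(5038))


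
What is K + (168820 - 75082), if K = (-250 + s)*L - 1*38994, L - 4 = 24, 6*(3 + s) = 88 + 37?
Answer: 144730/3 ≈ 48243.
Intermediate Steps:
s = 107/6 (s = -3 + (88 + 37)/6 = -3 + (⅙)*125 = -3 + 125/6 = 107/6 ≈ 17.833)
L = 28 (L = 4 + 24 = 28)
K = -136484/3 (K = (-250 + 107/6)*28 - 1*38994 = -1393/6*28 - 38994 = -19502/3 - 38994 = -136484/3 ≈ -45495.)
K + (168820 - 75082) = -136484/3 + (168820 - 75082) = -136484/3 + 93738 = 144730/3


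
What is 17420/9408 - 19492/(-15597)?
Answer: 37923373/12228048 ≈ 3.1013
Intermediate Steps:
17420/9408 - 19492/(-15597) = 17420*(1/9408) - 19492*(-1/15597) = 4355/2352 + 19492/15597 = 37923373/12228048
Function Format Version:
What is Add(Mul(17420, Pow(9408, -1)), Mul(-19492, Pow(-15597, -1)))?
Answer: Rational(37923373, 12228048) ≈ 3.1013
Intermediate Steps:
Add(Mul(17420, Pow(9408, -1)), Mul(-19492, Pow(-15597, -1))) = Add(Mul(17420, Rational(1, 9408)), Mul(-19492, Rational(-1, 15597))) = Add(Rational(4355, 2352), Rational(19492, 15597)) = Rational(37923373, 12228048)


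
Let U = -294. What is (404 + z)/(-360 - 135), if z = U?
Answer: -2/9 ≈ -0.22222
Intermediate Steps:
z = -294
(404 + z)/(-360 - 135) = (404 - 294)/(-360 - 135) = 110/(-495) = 110*(-1/495) = -2/9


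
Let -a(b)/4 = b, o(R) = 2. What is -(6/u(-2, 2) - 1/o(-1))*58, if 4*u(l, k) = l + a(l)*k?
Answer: -493/7 ≈ -70.429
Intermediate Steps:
a(b) = -4*b
u(l, k) = l/4 - k*l (u(l, k) = (l + (-4*l)*k)/4 = (l - 4*k*l)/4 = l/4 - k*l)
-(6/u(-2, 2) - 1/o(-1))*58 = -(6/((-2*(1/4 - 1*2))) - 1/2)*58 = -(6/((-2*(1/4 - 2))) - 1*1/2)*58 = -(6/((-2*(-7/4))) - 1/2)*58 = -(6/(7/2) - 1/2)*58 = -(6*(2/7) - 1/2)*58 = -(12/7 - 1/2)*58 = -1*17/14*58 = -17/14*58 = -493/7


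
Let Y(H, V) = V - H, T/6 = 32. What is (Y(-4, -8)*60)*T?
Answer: -46080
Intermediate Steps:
T = 192 (T = 6*32 = 192)
(Y(-4, -8)*60)*T = ((-8 - 1*(-4))*60)*192 = ((-8 + 4)*60)*192 = -4*60*192 = -240*192 = -46080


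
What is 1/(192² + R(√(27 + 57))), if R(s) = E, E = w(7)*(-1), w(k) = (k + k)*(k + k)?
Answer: 1/36668 ≈ 2.7272e-5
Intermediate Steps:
w(k) = 4*k² (w(k) = (2*k)*(2*k) = 4*k²)
E = -196 (E = (4*7²)*(-1) = (4*49)*(-1) = 196*(-1) = -196)
R(s) = -196
1/(192² + R(√(27 + 57))) = 1/(192² - 196) = 1/(36864 - 196) = 1/36668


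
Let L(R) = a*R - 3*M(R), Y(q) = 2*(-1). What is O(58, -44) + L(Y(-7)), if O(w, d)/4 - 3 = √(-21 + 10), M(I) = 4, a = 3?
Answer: -6 + 4*I*√11 ≈ -6.0 + 13.266*I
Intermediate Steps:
Y(q) = -2
O(w, d) = 12 + 4*I*√11 (O(w, d) = 12 + 4*√(-21 + 10) = 12 + 4*√(-11) = 12 + 4*(I*√11) = 12 + 4*I*√11)
L(R) = -12 + 3*R (L(R) = 3*R - 3*4 = 3*R - 12 = -12 + 3*R)
O(58, -44) + L(Y(-7)) = (12 + 4*I*√11) + (-12 + 3*(-2)) = (12 + 4*I*√11) + (-12 - 6) = (12 + 4*I*√11) - 18 = -6 + 4*I*√11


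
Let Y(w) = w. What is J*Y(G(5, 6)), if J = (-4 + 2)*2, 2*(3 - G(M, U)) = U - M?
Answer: -10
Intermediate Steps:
G(M, U) = 3 + M/2 - U/2 (G(M, U) = 3 - (U - M)/2 = 3 + (M/2 - U/2) = 3 + M/2 - U/2)
J = -4 (J = -2*2 = -4)
J*Y(G(5, 6)) = -4*(3 + (½)*5 - ½*6) = -4*(3 + 5/2 - 3) = -4*5/2 = -10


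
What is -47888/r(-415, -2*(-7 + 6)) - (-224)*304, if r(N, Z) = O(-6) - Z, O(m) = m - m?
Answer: 92040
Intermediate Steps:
O(m) = 0
r(N, Z) = -Z (r(N, Z) = 0 - Z = -Z)
-47888/r(-415, -2*(-7 + 6)) - (-224)*304 = -47888*1/(2*(-7 + 6)) - (-224)*304 = -47888/((-(-2)*(-1))) - 1*(-68096) = -47888/((-1*2)) + 68096 = -47888/(-2) + 68096 = -47888*(-1/2) + 68096 = 23944 + 68096 = 92040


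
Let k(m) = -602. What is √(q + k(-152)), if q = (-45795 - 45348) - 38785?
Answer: I*√130530 ≈ 361.29*I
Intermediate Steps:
q = -129928 (q = -91143 - 38785 = -129928)
√(q + k(-152)) = √(-129928 - 602) = √(-130530) = I*√130530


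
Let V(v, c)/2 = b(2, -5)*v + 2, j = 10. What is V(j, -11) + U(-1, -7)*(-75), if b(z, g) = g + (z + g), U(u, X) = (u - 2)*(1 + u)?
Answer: -156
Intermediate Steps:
U(u, X) = (1 + u)*(-2 + u) (U(u, X) = (-2 + u)*(1 + u) = (1 + u)*(-2 + u))
b(z, g) = z + 2*g (b(z, g) = g + (g + z) = z + 2*g)
V(v, c) = 4 - 16*v (V(v, c) = 2*((2 + 2*(-5))*v + 2) = 2*((2 - 10)*v + 2) = 2*(-8*v + 2) = 2*(2 - 8*v) = 4 - 16*v)
V(j, -11) + U(-1, -7)*(-75) = (4 - 16*10) + (-2 + (-1)**2 - 1*(-1))*(-75) = (4 - 160) + (-2 + 1 + 1)*(-75) = -156 + 0*(-75) = -156 + 0 = -156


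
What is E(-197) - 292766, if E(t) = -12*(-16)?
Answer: -292574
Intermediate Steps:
E(t) = 192
E(-197) - 292766 = 192 - 292766 = -292574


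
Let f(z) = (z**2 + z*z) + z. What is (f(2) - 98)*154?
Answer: -13552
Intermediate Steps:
f(z) = z + 2*z**2 (f(z) = (z**2 + z**2) + z = 2*z**2 + z = z + 2*z**2)
(f(2) - 98)*154 = (2*(1 + 2*2) - 98)*154 = (2*(1 + 4) - 98)*154 = (2*5 - 98)*154 = (10 - 98)*154 = -88*154 = -13552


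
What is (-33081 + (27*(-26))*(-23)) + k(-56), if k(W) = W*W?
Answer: -13799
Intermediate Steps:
k(W) = W**2
(-33081 + (27*(-26))*(-23)) + k(-56) = (-33081 + (27*(-26))*(-23)) + (-56)**2 = (-33081 - 702*(-23)) + 3136 = (-33081 + 16146) + 3136 = -16935 + 3136 = -13799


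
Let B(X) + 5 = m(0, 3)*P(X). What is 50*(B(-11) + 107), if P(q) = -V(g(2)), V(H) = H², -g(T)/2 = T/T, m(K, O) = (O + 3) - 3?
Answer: 4500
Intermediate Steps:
m(K, O) = O (m(K, O) = (3 + O) - 3 = O)
g(T) = -2 (g(T) = -2*T/T = -2*1 = -2)
P(q) = -4 (P(q) = -1*(-2)² = -1*4 = -4)
B(X) = -17 (B(X) = -5 + 3*(-4) = -5 - 12 = -17)
50*(B(-11) + 107) = 50*(-17 + 107) = 50*90 = 4500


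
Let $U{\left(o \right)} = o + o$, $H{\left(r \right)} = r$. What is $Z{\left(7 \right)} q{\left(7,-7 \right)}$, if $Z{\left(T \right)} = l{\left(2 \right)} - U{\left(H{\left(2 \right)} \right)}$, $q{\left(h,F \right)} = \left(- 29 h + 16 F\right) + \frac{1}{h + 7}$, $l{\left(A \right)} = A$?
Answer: $\frac{4409}{7} \approx 629.86$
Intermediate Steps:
$U{\left(o \right)} = 2 o$
$q{\left(h,F \right)} = \frac{1}{7 + h} - 29 h + 16 F$ ($q{\left(h,F \right)} = \left(- 29 h + 16 F\right) + \frac{1}{7 + h} = \frac{1}{7 + h} - 29 h + 16 F$)
$Z{\left(T \right)} = -2$ ($Z{\left(T \right)} = 2 - 2 \cdot 2 = 2 - 4 = -2$)
$Z{\left(7 \right)} q{\left(7,-7 \right)} = - 2 \frac{1 - 1421 - 29 \cdot 7^{2} + 112 \left(-7\right) + 16 \left(-7\right) 7}{7 + 7} = - 2 \frac{1 - 1421 - 1421 - 784 - 784}{14} = - 2 \cdot \frac{1}{14} \left(-4409\right) = \left(-2\right) \left(- \frac{4409}{14}\right) = \frac{4409}{7}$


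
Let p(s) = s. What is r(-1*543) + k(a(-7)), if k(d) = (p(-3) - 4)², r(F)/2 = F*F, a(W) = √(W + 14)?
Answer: 589747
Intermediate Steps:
a(W) = √(14 + W)
r(F) = 2*F² (r(F) = 2*(F*F) = 2*F²)
k(d) = 49 (k(d) = (-3 - 4)² = (-7)² = 49)
r(-1*543) + k(a(-7)) = 2*(-1*543)² + 49 = 2*(-543)² + 49 = 2*294849 + 49 = 589698 + 49 = 589747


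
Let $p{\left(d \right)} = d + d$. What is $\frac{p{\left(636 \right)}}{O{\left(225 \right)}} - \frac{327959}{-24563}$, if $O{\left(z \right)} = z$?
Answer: $\frac{35011637}{1842225} \approx 19.005$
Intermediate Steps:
$p{\left(d \right)} = 2 d$
$\frac{p{\left(636 \right)}}{O{\left(225 \right)}} - \frac{327959}{-24563} = \frac{2 \cdot 636}{225} - \frac{327959}{-24563} = 1272 \cdot \frac{1}{225} - - \frac{327959}{24563} = \frac{424}{75} + \frac{327959}{24563} = \frac{35011637}{1842225}$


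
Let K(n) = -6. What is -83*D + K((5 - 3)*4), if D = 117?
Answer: -9717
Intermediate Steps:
-83*D + K((5 - 3)*4) = -83*117 - 6 = -9711 - 6 = -9717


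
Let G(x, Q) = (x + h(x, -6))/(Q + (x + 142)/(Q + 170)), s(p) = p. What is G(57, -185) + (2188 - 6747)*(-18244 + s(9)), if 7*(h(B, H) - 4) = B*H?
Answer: 1730670391295/20818 ≈ 8.3133e+7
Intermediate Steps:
h(B, H) = 4 + B*H/7 (h(B, H) = 4 + (B*H)/7 = 4 + B*H/7)
G(x, Q) = (4 + x/7)/(Q + (142 + x)/(170 + Q)) (G(x, Q) = (x + (4 + (⅐)*x*(-6)))/(Q + (x + 142)/(Q + 170)) = (x + (4 - 6*x/7))/(Q + (142 + x)/(170 + Q)) = (4 + x/7)/(Q + (142 + x)/(170 + Q)))
G(57, -185) + (2188 - 6747)*(-18244 + s(9)) = (4760 + 28*(-185) + 170*57 - 185*57)/(7*(142 + 57 + (-185)² + 170*(-185))) + (2188 - 6747)*(-18244 + 9) = (4760 - 5180 + 9690 - 10545)/(7*(142 + 57 + 34225 - 31450)) - 4559*(-18235) = (⅐)*(-1275)/2974 + 83133365 = (⅐)*(1/2974)*(-1275) + 83133365 = -1275/20818 + 83133365 = 1730670391295/20818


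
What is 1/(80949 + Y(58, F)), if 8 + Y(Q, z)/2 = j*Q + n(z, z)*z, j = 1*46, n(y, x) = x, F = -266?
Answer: 1/227781 ≈ 4.3902e-6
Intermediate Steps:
j = 46
Y(Q, z) = -16 + 2*z² + 92*Q (Y(Q, z) = -16 + 2*(46*Q + z*z) = -16 + 2*(46*Q + z²) = -16 + 2*(z² + 46*Q) = -16 + (2*z² + 92*Q) = -16 + 2*z² + 92*Q)
1/(80949 + Y(58, F)) = 1/(80949 + (-16 + 2*(-266)² + 92*58)) = 1/(80949 + (-16 + 2*70756 + 5336)) = 1/(80949 + (-16 + 141512 + 5336)) = 1/(80949 + 146832) = 1/227781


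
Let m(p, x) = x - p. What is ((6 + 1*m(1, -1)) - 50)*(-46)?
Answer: 2116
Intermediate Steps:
((6 + 1*m(1, -1)) - 50)*(-46) = ((6 + 1*(-1 - 1*1)) - 50)*(-46) = ((6 + 1*(-1 - 1)) - 50)*(-46) = ((6 + 1*(-2)) - 50)*(-46) = ((6 - 2) - 50)*(-46) = (4 - 50)*(-46) = -46*(-46) = 2116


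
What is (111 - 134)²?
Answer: 529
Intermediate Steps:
(111 - 134)² = (-23)² = 529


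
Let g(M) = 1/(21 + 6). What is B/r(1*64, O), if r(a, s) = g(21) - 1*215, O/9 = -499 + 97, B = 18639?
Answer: -503253/5804 ≈ -86.708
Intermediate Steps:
g(M) = 1/27
O = -3618 (O = 9*(-499 + 97) = 9*(-402) = -3618)
r(a, s) = -5804/27 (r(a, s) = 1/27 - 1*215 = 1/27 - 215 = -5804/27)
B/r(1*64, O) = 18639/(-5804/27) = 18639*(-27/5804) = -503253/5804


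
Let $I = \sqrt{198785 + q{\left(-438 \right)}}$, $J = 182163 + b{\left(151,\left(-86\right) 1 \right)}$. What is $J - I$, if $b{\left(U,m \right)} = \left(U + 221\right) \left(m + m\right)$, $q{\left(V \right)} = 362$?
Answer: $118179 - \sqrt{199147} \approx 1.1773 \cdot 10^{5}$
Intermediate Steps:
$b{\left(U,m \right)} = 2 m \left(221 + U\right)$ ($b{\left(U,m \right)} = \left(221 + U\right) 2 m = 2 m \left(221 + U\right)$)
$J = 118179$ ($J = 182163 + 2 \left(\left(-86\right) 1\right) \left(221 + 151\right) = 182163 + 2 \left(-86\right) 372 = 182163 - 63984 = 118179$)
$I = \sqrt{199147}$ ($I = \sqrt{198785 + 362} = \sqrt{199147} \approx 446.26$)
$J - I = 118179 - \sqrt{199147}$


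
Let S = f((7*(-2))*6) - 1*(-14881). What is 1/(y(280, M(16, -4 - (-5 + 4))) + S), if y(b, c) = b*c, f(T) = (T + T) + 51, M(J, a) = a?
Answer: 1/13924 ≈ 7.1818e-5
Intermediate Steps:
f(T) = 51 + 2*T (f(T) = 2*T + 51 = 51 + 2*T)
S = 14764 (S = (51 + 2*((7*(-2))*6)) - 1*(-14881) = (51 + 2*(-14*6)) + 14881 = (51 + 2*(-84)) + 14881 = (51 - 168) + 14881 = -117 + 14881 = 14764)
1/(y(280, M(16, -4 - (-5 + 4))) + S) = 1/(280*(-4 - (-5 + 4)) + 14764) = 1/(280*(-4 - 1*(-1)) + 14764) = 1/(280*(-4 + 1) + 14764) = 1/(280*(-3) + 14764) = 1/(-840 + 14764) = 1/13924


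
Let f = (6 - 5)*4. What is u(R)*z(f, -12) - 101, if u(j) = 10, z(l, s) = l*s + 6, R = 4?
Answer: -521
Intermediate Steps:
f = 4 (f = 1*4 = 4)
z(l, s) = 6 + l*s
u(R)*z(f, -12) - 101 = 10*(6 + 4*(-12)) - 101 = 10*(6 - 48) - 101 = 10*(-42) - 101 = -420 - 101 = -521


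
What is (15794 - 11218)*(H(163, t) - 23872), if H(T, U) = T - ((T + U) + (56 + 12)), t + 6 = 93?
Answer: -109947552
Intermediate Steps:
t = 87 (t = -6 + 93 = 87)
H(T, U) = -68 - U (H(T, U) = T - ((T + U) + 68) = T - (68 + T + U) = T + (-68 - T - U) = -68 - U)
(15794 - 11218)*(H(163, t) - 23872) = (15794 - 11218)*((-68 - 1*87) - 23872) = 4576*((-68 - 87) - 23872) = 4576*(-155 - 23872) = 4576*(-24027) = -109947552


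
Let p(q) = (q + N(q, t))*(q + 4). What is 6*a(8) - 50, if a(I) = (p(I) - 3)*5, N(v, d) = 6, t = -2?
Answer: 4900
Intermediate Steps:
p(q) = (4 + q)*(6 + q) (p(q) = (q + 6)*(q + 4) = (6 + q)*(4 + q) = (4 + q)*(6 + q))
a(I) = 105 + 5*I² + 50*I (a(I) = ((24 + I² + 10*I) - 3)*5 = (21 + I² + 10*I)*5 = 105 + 5*I² + 50*I)
6*a(8) - 50 = 6*(105 + 5*8² + 50*8) - 50 = 6*(105 + 5*64 + 400) - 50 = 6*(105 + 320 + 400) - 50 = 6*825 - 50 = 4950 - 50 = 4900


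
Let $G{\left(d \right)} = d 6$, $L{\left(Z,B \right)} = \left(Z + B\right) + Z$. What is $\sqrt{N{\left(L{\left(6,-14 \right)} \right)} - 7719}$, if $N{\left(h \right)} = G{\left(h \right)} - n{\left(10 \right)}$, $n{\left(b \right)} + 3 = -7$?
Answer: $i \sqrt{7721} \approx 87.869 i$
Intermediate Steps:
$L{\left(Z,B \right)} = B + 2 Z$ ($L{\left(Z,B \right)} = \left(B + Z\right) + Z = B + 2 Z$)
$n{\left(b \right)} = -10$ ($n{\left(b \right)} = -3 - 7 = -10$)
$G{\left(d \right)} = 6 d$
$N{\left(h \right)} = 10 + 6 h$ ($N{\left(h \right)} = 6 h - -10 = 6 h + 10 = 10 + 6 h$)
$\sqrt{N{\left(L{\left(6,-14 \right)} \right)} - 7719} = \sqrt{\left(10 + 6 \left(-14 + 2 \cdot 6\right)\right) - 7719} = \sqrt{\left(10 + 6 \left(-14 + 12\right)\right) - 7719} = \sqrt{\left(10 + 6 \left(-2\right)\right) - 7719} = \sqrt{\left(10 - 12\right) - 7719} = \sqrt{-2 - 7719} = \sqrt{-7721} = i \sqrt{7721}$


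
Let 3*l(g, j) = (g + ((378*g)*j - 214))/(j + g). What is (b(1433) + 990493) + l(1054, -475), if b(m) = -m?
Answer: 509584120/579 ≈ 8.8011e+5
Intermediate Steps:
l(g, j) = (-214 + g + 378*g*j)/(3*(g + j)) (l(g, j) = ((g + ((378*g)*j - 214))/(j + g))/3 = ((g + (378*g*j - 214))/(g + j))/3 = ((g + (-214 + 378*g*j))/(g + j))/3 = ((-214 + g + 378*g*j)/(g + j))/3 = (-214 + g + 378*g*j)/(3*(g + j)))
(b(1433) + 990493) + l(1054, -475) = (-1*1433 + 990493) + (-214 + 1054 + 378*1054*(-475))/(3*(1054 - 475)) = (-1433 + 990493) + (⅓)*(-214 + 1054 - 189245700)/579 = 989060 + (⅓)*(1/579)*(-189244860) = 989060 - 63081620/579 = 509584120/579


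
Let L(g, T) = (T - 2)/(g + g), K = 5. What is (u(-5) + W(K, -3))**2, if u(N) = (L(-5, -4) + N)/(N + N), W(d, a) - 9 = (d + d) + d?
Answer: 373321/625 ≈ 597.31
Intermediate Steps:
L(g, T) = (-2 + T)/(2*g) (L(g, T) = (-2 + T)/((2*g)) = (-2 + T)*(1/(2*g)) = (-2 + T)/(2*g))
W(d, a) = 9 + 3*d (W(d, a) = 9 + ((d + d) + d) = 9 + (2*d + d) = 9 + 3*d)
u(N) = (3/5 + N)/(2*N) (u(N) = ((1/2)*(-2 - 4)/(-5) + N)/(N + N) = ((1/2)*(-1/5)*(-6) + N)/((2*N)) = (3/5 + N)*(1/(2*N)) = (3/5 + N)/(2*N))
(u(-5) + W(K, -3))**2 = ((1/10)*(3 + 5*(-5))/(-5) + (9 + 3*5))**2 = ((1/10)*(-1/5)*(3 - 25) + (9 + 15))**2 = ((1/10)*(-1/5)*(-22) + 24)**2 = (11/25 + 24)**2 = (611/25)**2 = 373321/625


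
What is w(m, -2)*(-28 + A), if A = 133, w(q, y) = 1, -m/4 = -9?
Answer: 105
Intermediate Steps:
m = 36 (m = -4*(-9) = 36)
w(m, -2)*(-28 + A) = 1*(-28 + 133) = 1*105 = 105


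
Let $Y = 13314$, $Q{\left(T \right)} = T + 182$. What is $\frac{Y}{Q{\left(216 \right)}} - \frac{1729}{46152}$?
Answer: $\frac{306889793}{9184248} \approx 33.415$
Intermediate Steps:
$Q{\left(T \right)} = 182 + T$
$\frac{Y}{Q{\left(216 \right)}} - \frac{1729}{46152} = \frac{13314}{182 + 216} - \frac{1729}{46152} = \frac{13314}{398} - \frac{1729}{46152} = 13314 \cdot \frac{1}{398} - \frac{1729}{46152} = \frac{6657}{199} - \frac{1729}{46152} = \frac{306889793}{9184248}$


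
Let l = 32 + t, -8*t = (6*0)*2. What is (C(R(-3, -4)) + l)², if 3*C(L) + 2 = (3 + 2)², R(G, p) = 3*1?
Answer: 14161/9 ≈ 1573.4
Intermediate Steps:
t = 0 (t = -6*0*2/8 = -0*2 = -⅛*0 = 0)
R(G, p) = 3
C(L) = 23/3 (C(L) = -⅔ + (3 + 2)²/3 = -⅔ + (⅓)*5² = -⅔ + (⅓)*25 = -⅔ + 25/3 = 23/3)
l = 32 (l = 32 + 0 = 32)
(C(R(-3, -4)) + l)² = (23/3 + 32)² = (119/3)² = 14161/9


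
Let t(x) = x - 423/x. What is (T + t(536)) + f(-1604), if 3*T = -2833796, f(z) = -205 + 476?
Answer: -1517618269/1608 ≈ -9.4379e+5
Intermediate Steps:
f(z) = 271
T = -2833796/3 (T = (⅓)*(-2833796) = -2833796/3 ≈ -9.4460e+5)
t(x) = x - 423/x
(T + t(536)) + f(-1604) = (-2833796/3 + (536 - 423/536)) + 271 = (-2833796/3 + 286873/536) + 271 = -1518054037/1608 + 271 = -1517618269/1608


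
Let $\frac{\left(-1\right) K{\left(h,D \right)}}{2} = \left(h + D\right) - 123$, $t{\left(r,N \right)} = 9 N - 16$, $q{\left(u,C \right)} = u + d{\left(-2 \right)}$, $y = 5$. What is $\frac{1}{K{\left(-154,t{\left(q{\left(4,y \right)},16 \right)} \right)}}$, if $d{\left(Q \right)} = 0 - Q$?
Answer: $\frac{1}{298} \approx 0.0033557$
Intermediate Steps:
$d{\left(Q \right)} = - Q$
$q{\left(u,C \right)} = 2 + u$ ($q{\left(u,C \right)} = u - -2 = u + 2 = 2 + u$)
$t{\left(r,N \right)} = -16 + 9 N$
$K{\left(h,D \right)} = 246 - 2 D - 2 h$ ($K{\left(h,D \right)} = - 2 \left(\left(h + D\right) - 123\right) = - 2 \left(\left(D + h\right) - 123\right) = - 2 \left(-123 + D + h\right) = 246 - 2 D - 2 h$)
$\frac{1}{K{\left(-154,t{\left(q{\left(4,y \right)},16 \right)} \right)}} = \frac{1}{246 - 2 \left(-16 + 9 \cdot 16\right) - -308} = \frac{1}{246 - 2 \left(-16 + 144\right) + 308} = \frac{1}{246 - 256 + 308} = \frac{1}{298}$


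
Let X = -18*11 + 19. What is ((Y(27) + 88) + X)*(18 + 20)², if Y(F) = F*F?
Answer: 921272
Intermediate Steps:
X = -179 (X = -198 + 19 = -179)
Y(F) = F²
((Y(27) + 88) + X)*(18 + 20)² = ((27² + 88) - 179)*(18 + 20)² = ((729 + 88) - 179)*38² = (817 - 179)*1444 = 638*1444 = 921272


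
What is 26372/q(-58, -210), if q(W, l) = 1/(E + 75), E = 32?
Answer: 2821804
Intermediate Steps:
q(W, l) = 1/107 (q(W, l) = 1/(32 + 75) = 1/107)
26372/q(-58, -210) = 26372/(1/107) = 26372*107 = 2821804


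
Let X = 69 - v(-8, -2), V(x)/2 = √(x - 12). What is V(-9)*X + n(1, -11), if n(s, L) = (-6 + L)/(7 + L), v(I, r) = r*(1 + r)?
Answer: 17/4 + 134*I*√21 ≈ 4.25 + 614.07*I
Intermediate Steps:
n(s, L) = (-6 + L)/(7 + L)
V(x) = 2*√(-12 + x) (V(x) = 2*√(x - 12) = 2*√(-12 + x))
X = 67 (X = 69 - (-2)*(1 - 2) = 69 - (-2)*(-1) = 69 - 1*2 = 69 - 2 = 67)
V(-9)*X + n(1, -11) = (2*√(-12 - 9))*67 + (-6 - 11)/(7 - 11) = (2*√(-21))*67 - 17/(-4) = (2*(I*√21))*67 - ¼*(-17) = (2*I*√21)*67 + 17/4 = 134*I*√21 + 17/4 = 17/4 + 134*I*√21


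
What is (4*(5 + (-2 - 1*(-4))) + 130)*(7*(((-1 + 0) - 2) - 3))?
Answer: -6636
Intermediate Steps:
(4*(5 + (-2 - 1*(-4))) + 130)*(7*(((-1 + 0) - 2) - 3)) = (4*(5 + (-2 + 4)) + 130)*(7*((-1 - 2) - 3)) = (4*(5 + 2) + 130)*(7*(-3 - 3)) = (4*7 + 130)*(7*(-6)) = (28 + 130)*(-42) = 158*(-42) = -6636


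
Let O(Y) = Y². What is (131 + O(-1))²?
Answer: 17424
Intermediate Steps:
(131 + O(-1))² = (131 + (-1)²)² = (131 + 1)² = 132² = 17424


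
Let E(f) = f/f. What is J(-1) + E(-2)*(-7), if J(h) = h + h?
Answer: -9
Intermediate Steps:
J(h) = 2*h
E(f) = 1
J(-1) + E(-2)*(-7) = 2*(-1) + 1*(-7) = -2 - 7 = -9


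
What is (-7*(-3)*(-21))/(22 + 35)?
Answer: -147/19 ≈ -7.7368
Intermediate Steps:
(-7*(-3)*(-21))/(22 + 35) = (21*(-21))/57 = -441*1/57 = -147/19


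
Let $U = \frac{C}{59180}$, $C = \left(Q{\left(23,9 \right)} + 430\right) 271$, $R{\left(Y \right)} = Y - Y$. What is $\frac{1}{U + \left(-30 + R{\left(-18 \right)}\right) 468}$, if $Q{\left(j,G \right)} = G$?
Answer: $- \frac{59180}{830768231} \approx -7.1235 \cdot 10^{-5}$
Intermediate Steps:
$R{\left(Y \right)} = 0$
$C = 118969$ ($C = \left(9 + 430\right) 271 = 439 \cdot 271 = 118969$)
$U = \frac{118969}{59180} \approx 2.0103$
$\frac{1}{U + \left(-30 + R{\left(-18 \right)}\right) 468} = \frac{1}{\frac{118969}{59180} + \left(-30 + 0\right) 468} = \frac{1}{\frac{118969}{59180} - 14040} = \frac{1}{- \frac{830768231}{59180}} = - \frac{59180}{830768231}$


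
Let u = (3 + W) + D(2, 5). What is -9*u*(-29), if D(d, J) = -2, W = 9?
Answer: 2610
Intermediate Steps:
u = 10 (u = (3 + 9) - 2 = 12 - 2 = 10)
-9*u*(-29) = -9*10*(-29) = -90*(-29) = 2610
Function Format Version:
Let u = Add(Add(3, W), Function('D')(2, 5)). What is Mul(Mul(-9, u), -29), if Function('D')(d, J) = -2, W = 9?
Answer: 2610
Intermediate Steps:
u = 10 (u = Add(Add(3, 9), -2) = Add(12, -2) = 10)
Mul(Mul(-9, u), -29) = Mul(Mul(-9, 10), -29) = Mul(-90, -29) = 2610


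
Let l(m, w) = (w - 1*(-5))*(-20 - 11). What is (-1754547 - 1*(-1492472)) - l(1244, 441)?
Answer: -248249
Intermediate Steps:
l(m, w) = -155 - 31*w (l(m, w) = (w + 5)*(-31) = (5 + w)*(-31) = -155 - 31*w)
(-1754547 - 1*(-1492472)) - l(1244, 441) = (-1754547 - 1*(-1492472)) - (-155 - 31*441) = (-1754547 + 1492472) - (-155 - 13671) = -262075 - 1*(-13826) = -262075 + 13826 = -248249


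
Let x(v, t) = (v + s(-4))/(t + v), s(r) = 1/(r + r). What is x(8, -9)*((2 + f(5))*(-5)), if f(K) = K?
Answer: 2205/8 ≈ 275.63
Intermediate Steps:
s(r) = 1/(2*r)
x(v, t) = (-⅛ + v)/(t + v) (x(v, t) = (v + (½)/(-4))/(t + v) = (v + (½)*(-¼))/(t + v) = (v - ⅛)/(t + v) = (-⅛ + v)/(t + v))
x(8, -9)*((2 + f(5))*(-5)) = ((-⅛ + 8)/(-9 + 8))*((2 + 5)*(-5)) = ((63/8)/(-1))*(7*(-5)) = -1*63/8*(-35) = -63/8*(-35) = 2205/8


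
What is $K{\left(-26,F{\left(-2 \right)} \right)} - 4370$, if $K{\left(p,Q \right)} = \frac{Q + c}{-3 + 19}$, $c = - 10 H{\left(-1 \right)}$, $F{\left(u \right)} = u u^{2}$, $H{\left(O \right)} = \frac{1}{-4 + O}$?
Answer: $- \frac{34963}{8} \approx -4370.4$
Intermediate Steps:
$F{\left(u \right)} = u^{3}$
$c = 2$ ($c = - \frac{10}{-4 - 1} = - \frac{10}{-5} = \left(-10\right) \left(- \frac{1}{5}\right) = 2$)
$K{\left(p,Q \right)} = \frac{1}{8} + \frac{Q}{16}$ ($K{\left(p,Q \right)} = \frac{Q + 2}{-3 + 19} = \frac{2 + Q}{16} = \left(2 + Q\right) \frac{1}{16} = \frac{1}{8} + \frac{Q}{16}$)
$K{\left(-26,F{\left(-2 \right)} \right)} - 4370 = \left(\frac{1}{8} + \frac{\left(-2\right)^{3}}{16}\right) - 4370 = \left(\frac{1}{8} + \frac{1}{16} \left(-8\right)\right) - 4370 = \left(\frac{1}{8} - \frac{1}{2}\right) - 4370 = - \frac{3}{8} - 4370 = - \frac{34963}{8}$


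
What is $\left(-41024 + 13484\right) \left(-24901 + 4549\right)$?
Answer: $560494080$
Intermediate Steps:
$\left(-41024 + 13484\right) \left(-24901 + 4549\right) = \left(-27540\right) \left(-20352\right) = 560494080$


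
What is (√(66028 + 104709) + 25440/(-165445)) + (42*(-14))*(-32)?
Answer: 622597536/33089 + √170737 ≈ 19229.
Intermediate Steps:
(√(66028 + 104709) + 25440/(-165445)) + (42*(-14))*(-32) = (√170737 + 25440*(-1/165445)) - 588*(-32) = (√170737 - 5088/33089) + 18816 = (-5088/33089 + √170737) + 18816 = 622597536/33089 + √170737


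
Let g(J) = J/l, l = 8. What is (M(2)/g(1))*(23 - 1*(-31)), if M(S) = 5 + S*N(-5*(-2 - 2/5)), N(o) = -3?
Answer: -432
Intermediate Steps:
g(J) = J/8
M(S) = 5 - 3*S (M(S) = 5 + S*(-3) = 5 - 3*S)
(M(2)/g(1))*(23 - 1*(-31)) = ((5 - 3*2)/(((⅛)*1)))*(23 - 1*(-31)) = ((5 - 6)/(⅛))*(23 + 31) = (8*(-1))*54 = -8*54 = -432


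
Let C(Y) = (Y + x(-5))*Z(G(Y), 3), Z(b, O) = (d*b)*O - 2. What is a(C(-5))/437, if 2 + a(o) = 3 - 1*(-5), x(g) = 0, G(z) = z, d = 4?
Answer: 6/437 ≈ 0.013730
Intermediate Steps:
Z(b, O) = -2 + 4*O*b (Z(b, O) = (4*b)*O - 2 = 4*O*b - 2 = -2 + 4*O*b)
C(Y) = Y*(-2 + 12*Y) (C(Y) = (Y + 0)*(-2 + 4*3*Y) = Y*(-2 + 12*Y))
a(o) = 6 (a(o) = -2 + (3 - 1*(-5)) = -2 + (3 + 5) = -2 + 8 = 6)
a(C(-5))/437 = 6/437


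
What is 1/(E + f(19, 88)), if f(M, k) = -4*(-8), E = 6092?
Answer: 1/6124 ≈ 0.00016329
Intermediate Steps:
f(M, k) = 32
1/(E + f(19, 88)) = 1/(6092 + 32) = 1/6124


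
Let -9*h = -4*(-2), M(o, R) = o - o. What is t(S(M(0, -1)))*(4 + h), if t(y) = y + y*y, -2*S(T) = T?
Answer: 0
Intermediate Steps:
M(o, R) = 0
h = -8/9 (h = -(-4)*(-2)/9 = -1/9*8 = -8/9 ≈ -0.88889)
S(T) = -T/2
t(y) = y + y**2
t(S(M(0, -1)))*(4 + h) = ((-1/2*0)*(1 - 1/2*0))*(4 - 8/9) = (0*(1 + 0))*(28/9) = (0*1)*(28/9) = 0*(28/9) = 0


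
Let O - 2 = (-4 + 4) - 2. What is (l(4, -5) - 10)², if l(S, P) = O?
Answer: 100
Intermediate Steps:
O = 0 (O = 2 + ((-4 + 4) - 2) = 2 + (0 - 2) = 2 - 2 = 0)
l(S, P) = 0
(l(4, -5) - 10)² = (0 - 10)² = (-10)² = 100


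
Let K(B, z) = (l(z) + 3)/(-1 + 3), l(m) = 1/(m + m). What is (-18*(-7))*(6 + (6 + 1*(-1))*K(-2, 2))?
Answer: 7119/4 ≈ 1779.8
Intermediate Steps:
l(m) = 1/(2*m)
K(B, z) = 3/2 + 1/(4*z) (K(B, z) = (1/(2*z) + 3)/(-1 + 3) = (3 + 1/(2*z))/2 = (3 + 1/(2*z))*(½) = 3/2 + 1/(4*z))
(-18*(-7))*(6 + (6 + 1*(-1))*K(-2, 2)) = (-18*(-7))*(6 + (6 + 1*(-1))*((¼)*(1 + 6*2)/2)) = 126*(6 + (6 - 1)*((¼)*(½)*(1 + 12))) = 126*(6 + 5*((¼)*(½)*13)) = 126*(6 + 5*(13/8)) = 126*(6 + 65/8) = 126*(113/8) = 7119/4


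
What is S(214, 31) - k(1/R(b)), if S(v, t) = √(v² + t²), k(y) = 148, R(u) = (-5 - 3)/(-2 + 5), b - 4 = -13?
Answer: -148 + √46757 ≈ 68.234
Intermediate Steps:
b = -9 (b = 4 - 13 = -9)
R(u) = -8/3
S(v, t) = √(t² + v²)
S(214, 31) - k(1/R(b)) = √(31² + 214²) - 1*148 = √(961 + 45796) - 148 = √46757 - 148 = -148 + √46757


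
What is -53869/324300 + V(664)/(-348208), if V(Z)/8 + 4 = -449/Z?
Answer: -388968809729/2343169978800 ≈ -0.16600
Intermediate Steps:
V(Z) = -32 - 3592/Z (V(Z) = -32 + 8*(-449/Z) = -32 - 3592/Z)
-53869/324300 + V(664)/(-348208) = -53869/324300 + (-32 - 3592/664)/(-348208) = -53869*1/324300 + (-32 - 3592*1/664)*(-1/348208) = -53869/324300 + (-32 - 449/83)*(-1/348208) = -53869/324300 - 3105/83*(-1/348208) = -53869/324300 + 3105/28901264 = -388968809729/2343169978800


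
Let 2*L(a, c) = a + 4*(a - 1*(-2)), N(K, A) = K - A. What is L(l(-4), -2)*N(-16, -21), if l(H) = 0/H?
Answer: 20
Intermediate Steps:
l(H) = 0
L(a, c) = 4 + 5*a/2 (L(a, c) = (a + 4*(a - 1*(-2)))/2 = (a + 4*(a + 2))/2 = (a + 4*(2 + a))/2 = (a + (8 + 4*a))/2 = (8 + 5*a)/2 = 4 + 5*a/2)
L(l(-4), -2)*N(-16, -21) = (4 + (5/2)*0)*(-16 - 1*(-21)) = (4 + 0)*(-16 + 21) = 4*5 = 20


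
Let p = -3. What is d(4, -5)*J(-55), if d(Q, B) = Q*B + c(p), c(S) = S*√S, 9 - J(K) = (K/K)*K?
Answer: -1280 - 192*I*√3 ≈ -1280.0 - 332.55*I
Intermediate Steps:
J(K) = 9 - K (J(K) = 9 - K/K*K = 9 - K)
c(S) = S^(3/2)
d(Q, B) = B*Q - 3*I*√3 (d(Q, B) = Q*B + (-3)^(3/2) = B*Q - 3*I*√3)
d(4, -5)*J(-55) = (-5*4 - 3*I*√3)*(9 - 1*(-55)) = (-20 - 3*I*√3)*(9 + 55) = (-20 - 3*I*√3)*64 = -1280 - 192*I*√3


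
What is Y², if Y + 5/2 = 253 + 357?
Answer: 1476225/4 ≈ 3.6906e+5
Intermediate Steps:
Y = 1215/2 (Y = -5/2 + (253 + 357) = -5/2 + 610 = 1215/2 ≈ 607.50)
Y² = (1215/2)² = 1476225/4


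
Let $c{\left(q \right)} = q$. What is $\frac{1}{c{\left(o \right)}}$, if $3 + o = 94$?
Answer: $\frac{1}{91} \approx 0.010989$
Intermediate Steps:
$o = 91$ ($o = -3 + 94 = 91$)
$\frac{1}{c{\left(o \right)}} = \frac{1}{91}$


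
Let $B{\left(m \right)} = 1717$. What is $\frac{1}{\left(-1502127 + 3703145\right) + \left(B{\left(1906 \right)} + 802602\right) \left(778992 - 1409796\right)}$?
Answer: $- \frac{1}{507365441458} \approx -1.971 \cdot 10^{-12}$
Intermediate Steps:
$\frac{1}{\left(-1502127 + 3703145\right) + \left(B{\left(1906 \right)} + 802602\right) \left(778992 - 1409796\right)} = \frac{1}{\left(-1502127 + 3703145\right) + \left(1717 + 802602\right) \left(778992 - 1409796\right)} = \frac{1}{2201018 + 804319 \left(-630804\right)} = \frac{1}{2201018 - 507367642476} = \frac{1}{-507365441458} = - \frac{1}{507365441458}$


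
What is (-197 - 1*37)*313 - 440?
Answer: -73682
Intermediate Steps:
(-197 - 1*37)*313 - 440 = (-197 - 37)*313 - 440 = -234*313 - 440 = -73242 - 440 = -73682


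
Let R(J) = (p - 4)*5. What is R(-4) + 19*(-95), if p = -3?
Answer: -1840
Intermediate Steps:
R(J) = -35 (R(J) = (-3 - 4)*5 = -7*5 = -35)
R(-4) + 19*(-95) = -35 + 19*(-95) = -35 - 1805 = -1840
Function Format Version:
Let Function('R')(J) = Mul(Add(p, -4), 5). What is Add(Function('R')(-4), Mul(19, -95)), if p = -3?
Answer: -1840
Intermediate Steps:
Function('R')(J) = -35 (Function('R')(J) = Mul(Add(-3, -4), 5) = Mul(-7, 5) = -35)
Add(Function('R')(-4), Mul(19, -95)) = Add(-35, Mul(19, -95)) = Add(-35, -1805) = -1840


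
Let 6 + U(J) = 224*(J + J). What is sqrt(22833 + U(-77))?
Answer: I*sqrt(11669) ≈ 108.02*I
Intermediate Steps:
U(J) = -6 + 448*J (U(J) = -6 + 224*(J + J) = -6 + 224*(2*J) = -6 + 448*J)
sqrt(22833 + U(-77)) = sqrt(22833 + (-6 + 448*(-77))) = sqrt(22833 + (-6 - 34496)) = sqrt(22833 - 34502) = sqrt(-11669) = I*sqrt(11669)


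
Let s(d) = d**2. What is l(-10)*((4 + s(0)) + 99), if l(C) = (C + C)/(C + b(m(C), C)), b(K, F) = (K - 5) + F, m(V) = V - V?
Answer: 412/5 ≈ 82.400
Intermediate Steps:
m(V) = 0
b(K, F) = -5 + F + K (b(K, F) = (-5 + K) + F = -5 + F + K)
l(C) = 2*C/(-5 + 2*C) (l(C) = (C + C)/(C + (-5 + C + 0)) = (2*C)/(C + (-5 + C)) = (2*C)/(-5 + 2*C) = 2*C/(-5 + 2*C))
l(-10)*((4 + s(0)) + 99) = (2*(-10)/(-5 + 2*(-10)))*((4 + 0**2) + 99) = (2*(-10)/(-5 - 20))*((4 + 0) + 99) = (2*(-10)/(-25))*(4 + 99) = (2*(-10)*(-1/25))*103 = (4/5)*103 = 412/5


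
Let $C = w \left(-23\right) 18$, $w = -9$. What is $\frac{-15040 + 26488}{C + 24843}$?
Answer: $\frac{3816}{9523} \approx 0.40071$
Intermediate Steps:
$C = 3726$ ($C = \left(-9\right) \left(-23\right) 18 = 207 \cdot 18 = 3726$)
$\frac{-15040 + 26488}{C + 24843} = \frac{-15040 + 26488}{3726 + 24843} = \frac{11448}{28569} = 11448 \cdot \frac{1}{28569} = \frac{3816}{9523}$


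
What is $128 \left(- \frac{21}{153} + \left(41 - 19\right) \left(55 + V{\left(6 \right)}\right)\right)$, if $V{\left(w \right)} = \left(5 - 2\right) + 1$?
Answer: $\frac{8472448}{51} \approx 1.6613 \cdot 10^{5}$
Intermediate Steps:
$V{\left(w \right)} = 4$ ($V{\left(w \right)} = 3 + 1 = 4$)
$128 \left(- \frac{21}{153} + \left(41 - 19\right) \left(55 + V{\left(6 \right)}\right)\right) = 128 \left(- \frac{21}{153} + \left(41 - 19\right) \left(55 + 4\right)\right) = 128 \left(\left(-21\right) \frac{1}{153} + 22 \cdot 59\right) = 128 \left(- \frac{7}{51} + 1298\right) = 128 \cdot \frac{66191}{51} = \frac{8472448}{51}$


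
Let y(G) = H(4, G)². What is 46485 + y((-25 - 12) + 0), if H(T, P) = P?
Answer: 47854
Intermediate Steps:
y(G) = G²
46485 + y((-25 - 12) + 0) = 46485 + ((-25 - 12) + 0)² = 46485 + (-37 + 0)² = 46485 + (-37)² = 46485 + 1369 = 47854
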